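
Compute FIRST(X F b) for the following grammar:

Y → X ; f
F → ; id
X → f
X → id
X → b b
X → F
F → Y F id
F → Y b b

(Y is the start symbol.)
FIRST sets of the non-terminals involved (from the grammar, by fixed-point iteration):
  FIRST(X) = { ';', 'b', 'f', 'id' }

To compute FIRST(X F b), process the symbols left to right:
Symbol X is a non-terminal. Add FIRST(X) \ {ε} = { ';', 'b', 'f', 'id' }
X is not nullable (ε ∉ FIRST(X)), so stop here.
FIRST(X F b) = { ';', 'b', 'f', 'id' }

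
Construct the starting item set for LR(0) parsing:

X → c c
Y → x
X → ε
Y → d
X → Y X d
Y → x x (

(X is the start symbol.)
First, augment the grammar with X' → X
I₀ = CLOSURE({ [X' → . X] }):
  [X' → . X] has the dot before X: add [X → . c c], [X → .], [X → . Y X d]
  [X → . Y X d] has the dot before Y: add [Y → . x], [Y → . d], [Y → . x x (]
No further items can be added.

I₀ = { [X → . Y X d], [X → . c c], [X → .], [X' → . X], [Y → . d], [Y → . x x (], [Y → . x] }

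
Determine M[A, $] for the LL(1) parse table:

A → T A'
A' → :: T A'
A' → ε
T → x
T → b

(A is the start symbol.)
To find M[A, $], we find productions for A where $ is in the predict set (PREDICT(N → α) = (FIRST(α) \ {ε}) ∪ (FOLLOW(N) if α ⇒* ε)).

Relevant sets:
  FIRST(T) = { 'b', 'x' }

A → T A': PREDICT = { 'b', 'x' }

M[A, $] is empty (no production applies)

Answer: Empty (error entry)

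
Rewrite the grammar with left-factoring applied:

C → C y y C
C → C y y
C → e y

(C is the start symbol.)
Left-factoring transforms A → αβ₁ | αβ₂ into A → αA' and A' → β₁ | β₂
(α is the longest common prefix among the alternatives). Repeat until
no nonterminal has two alternatives with a common prefix.

Round 1: C has alternatives sharing prefix 'C y y'. Introduce C': C → C y y C'
  Add: C' → C
  Add: C' → ε

No remaining common prefixes — done.

Resulting grammar:
C → C y y C'
C' → C
C' → ε
C → e y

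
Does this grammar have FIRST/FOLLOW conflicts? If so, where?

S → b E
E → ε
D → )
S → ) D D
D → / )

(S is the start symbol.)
Nullable non-terminals: E.
E has a nullable alternative but only one production, so nothing to check.

D, S have no nullable alternative, so no FIRST/FOLLOW check is needed there.

No FIRST/FOLLOW conflicts found.

Answer: No FIRST/FOLLOW conflicts.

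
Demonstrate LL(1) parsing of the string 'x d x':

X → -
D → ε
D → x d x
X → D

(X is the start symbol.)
Stack is shown with the top on the left.

Stack    Input    Action
------------------------
X $      x d x $  output X → D
D $      x d x $  output D → x d x
x d x $  x d x $  match 'x'
d x $    d x $    match 'd'
x $      x $      match 'x'
$        $        accept

The string is accepted.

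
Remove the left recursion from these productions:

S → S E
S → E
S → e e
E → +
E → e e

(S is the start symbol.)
S is directly left-recursive. The standard transformation for
  A → A α₁ | ... | A α_m | β₁ | ... | β_n
is
  A  → β₁ A' | ... | β_n A'
  A' → α₁ A' | ... | α_m A' | ε

S → E becomes S → E S'
S → e e becomes S → e e S'
S → S E becomes S' → E S'
Add S' → ε

Productions for other non-terminals are unchanged:
  E → +
  E → e e

Resulting grammar:
S → E S'
S → e e S'
S' → E S'
S' → ε
E → +
E → e e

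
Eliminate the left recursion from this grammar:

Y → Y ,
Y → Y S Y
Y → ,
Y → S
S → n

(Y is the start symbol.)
Y → , Y'
Y → S Y'
Y' → , Y'
Y' → S Y Y'
Y' → ε
S → n

Y is directly left-recursive. The standard transformation for
  A → A α₁ | ... | A α_m | β₁ | ... | β_n
is
  A  → β₁ A' | ... | β_n A'
  A' → α₁ A' | ... | α_m A' | ε

Y → , becomes Y → , Y'
Y → S becomes Y → S Y'
Y → Y , becomes Y' → , Y'
Y → Y S Y becomes Y' → S Y Y'
Add Y' → ε

Productions for other non-terminals are unchanged:
  S → n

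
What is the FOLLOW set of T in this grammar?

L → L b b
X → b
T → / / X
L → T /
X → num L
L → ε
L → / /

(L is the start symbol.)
To compute FOLLOW(T), find every occurrence of T on a right-hand side N → α T β: add FIRST(β) \ {ε}, and if β is empty or nullable also add FOLLOW(N). Iterate to a fixed point.

In L → T /: T is followed by '/', add FIRST('/') \ {ε} = { '/' }

Taking the union: FOLLOW(T) = { '/' }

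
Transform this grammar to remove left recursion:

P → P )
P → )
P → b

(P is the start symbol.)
P is directly left-recursive. The standard transformation for
  A → A α₁ | ... | A α_m | β₁ | ... | β_n
is
  A  → β₁ A' | ... | β_n A'
  A' → α₁ A' | ... | α_m A' | ε

P → ) becomes P → ) P'
P → b becomes P → b P'
P → P ) becomes P' → ) P'
Add P' → ε

Resulting grammar:
P → ) P'
P → b P'
P' → ) P'
P' → ε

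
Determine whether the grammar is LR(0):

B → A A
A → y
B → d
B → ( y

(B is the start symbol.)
Augment with B' → B and build the canonical LR(0) collection (I0 = CLOSURE({[B' → . B]}), then GOTO on every symbol after a dot until no new states appear). It has 8 states:
  I0: { [A → . y], [B → . ( y], [B → . A A], [B → . d], [B' → . B] }  — shift
  I1: { [B → ( . y] }  — shift
  I2: { [A → . y], [B → A . A] }  — shift
  I3: { [B' → B .] }  — accept
  I4: { [B → d .] }  — reduce
  I5: { [A → y .] }  — reduce
  I6: { [B → A A .] }  — reduce
  I7: { [B → ( y .] }  — reduce

Every state is either a pure shift/goto state or contains exactly one complete item and nothing to shift — no conflicts. The grammar is LR(0).

Answer: Yes, the grammar is LR(0)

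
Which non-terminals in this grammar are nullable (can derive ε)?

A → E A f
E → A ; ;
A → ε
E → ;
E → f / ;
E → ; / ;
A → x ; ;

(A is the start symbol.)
{ 'A' }

ε-productions: A → ε
So A is immediately nullable.
No further non-terminal can be added: every production for the remaining non-terminals contains a terminal or a non-nullable non-terminal.
Nullable = { 'A' }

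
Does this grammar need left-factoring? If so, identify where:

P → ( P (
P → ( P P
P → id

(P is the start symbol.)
Yes, P has productions with common prefix '( P'

Left-factoring is needed when two productions for the same non-terminal
share a common prefix on the right-hand side.

Productions for P:
  P → ( P (
  P → ( P P
  P → id

Found common prefix '( P' in productions for P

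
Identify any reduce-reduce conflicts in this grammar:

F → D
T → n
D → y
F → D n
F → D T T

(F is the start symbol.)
A reduce-reduce conflict occurs when an LR(0) state has two complete items [A → α .] and [B → β .] — both call for a reduction, and with no lookahead the parser cannot choose between them.

Augment with F' → F and build the canonical LR(0) collection (I0 = CLOSURE({[F' → . F]}), then GOTO on every symbol after a dot until no new states appear). It has 8 states:
  I0: { [D → . y], [F → . D T T], [F → . D n], [F → . D], [F' → . F] }  — shift
  I1: { [F → D . T T], [F → D . n], [F → D .], [T → . n] }  — shift, reduce
  I2: { [F' → F .] }  — accept
  I3: { [D → y .] }  — reduce
  I4: { [F → D T . T], [T → . n] }  — shift
  I5: { [F → D n .], [T → n .] }  — 2 reduces
  I6: { [F → D T T .] }  — reduce
  I7: { [T → n .] }  — reduce

I5 contains complete items [F → D n .], [T → n .] — reduce-reduce conflict.

Answer: Yes — I5: [F → D n .] vs [T → n .]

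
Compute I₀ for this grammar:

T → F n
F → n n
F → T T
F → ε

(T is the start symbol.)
First, augment the grammar with T' → T
I₀ = CLOSURE({ [T' → . T] }):
  [T' → . T] has the dot before T: add [T → . F n]
  [T → . F n] has the dot before F: add [F → . n n], [F → . T T], [F → .]
No further items can be added.

I₀ = { [F → . T T], [F → . n n], [F → .], [T → . F n], [T' → . T] }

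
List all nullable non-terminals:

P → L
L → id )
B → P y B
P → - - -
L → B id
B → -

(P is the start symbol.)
None

There are no ε-productions, so no non-terminal can derive ε.
No non-terminals are nullable.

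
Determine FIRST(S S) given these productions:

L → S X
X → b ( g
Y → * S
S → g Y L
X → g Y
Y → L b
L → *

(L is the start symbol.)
{ 'g' }

FIRST sets of the non-terminals involved (from the grammar, by fixed-point iteration):
  FIRST(S) = { 'g' }

To compute FIRST(S S), process the symbols left to right:
Symbol S is a non-terminal. Add FIRST(S) \ {ε} = { 'g' }
S is not nullable (ε ∉ FIRST(S)), so stop here.
FIRST(S S) = { 'g' }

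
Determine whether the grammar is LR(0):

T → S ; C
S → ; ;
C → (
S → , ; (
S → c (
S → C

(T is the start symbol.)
Augment with T' → T and build the canonical LR(0) collection (I0 = CLOSURE({[T' → . T]}), then GOTO on every symbol after a dot until no new states appear). It has 14 states:
  I0: { [C → . (], [S → . , ; (], [S → . ; ;], [S → . C], [S → . c (], [T → . S ; C], [T' → . T] }  — shift
  I1: { [C → ( .] }  — reduce
  I2: { [S → , . ; (] }  — shift
  I3: { [S → ; . ;] }  — shift
  I4: { [S → C .] }  — reduce
  I5: { [T → S . ; C] }  — shift
  I6: { [T' → T .] }  — accept
  I7: { [S → c . (] }  — shift
  I8: { [S → c ( .] }  — reduce
  I9: { [C → . (], [T → S ; . C] }  — shift
  I10: { [T → S ; C .] }  — reduce
  I11: { [S → ; ; .] }  — reduce
  I12: { [S → , ; . (] }  — shift
  I13: { [S → , ; ( .] }  — reduce

Every state is either a pure shift/goto state or contains exactly one complete item and nothing to shift — no conflicts. The grammar is LR(0).

Answer: Yes, the grammar is LR(0)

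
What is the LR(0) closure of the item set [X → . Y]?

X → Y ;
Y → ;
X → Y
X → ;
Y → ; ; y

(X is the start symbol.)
Start with: [X → . Y]
  [X → . Y] has the dot before Y: add [Y → . ;], [Y → . ; ; y]
No further items can be added.

CLOSURE = { [X → . Y], [Y → . ; ; y], [Y → . ;] }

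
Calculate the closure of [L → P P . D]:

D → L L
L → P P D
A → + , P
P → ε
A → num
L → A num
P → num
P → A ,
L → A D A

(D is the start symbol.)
Start with: [L → P P . D]
  [L → P P . D] has the dot before D: add [D → . L L]
  [D → . L L] has the dot before L: add [L → . P P D], [L → . A num], [L → . A D A]
  [L → . P P D] has the dot before P: add [P → .], [P → . num], [P → . A ,]
  [L → . A num] has the dot before A: add [A → . + , P], [A → . num]
No further items can be added.

CLOSURE = { [A → . + , P], [A → . num], [D → . L L], [L → . A D A], [L → . A num], [L → . P P D], [L → P P . D], [P → . A ,], [P → . num], [P → .] }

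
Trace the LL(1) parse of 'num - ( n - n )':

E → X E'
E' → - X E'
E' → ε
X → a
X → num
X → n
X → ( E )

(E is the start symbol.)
Stack is shown with the top on the left.

Stack          Input              Action
----------------------------------------
E $            num - ( n - n ) $  output E → X E'
X E' $         num - ( n - n ) $  output X → num
num E' $       num - ( n - n ) $  match 'num'
E' $           - ( n - n ) $      output E' → - X E'
- X E' $       - ( n - n ) $      match '-'
X E' $         ( n - n ) $        output X → ( E )
( E ) E' $     ( n - n ) $        match '('
E ) E' $       n - n ) $          output E → X E'
X E' ) E' $    n - n ) $          output X → n
n E' ) E' $    n - n ) $          match 'n'
E' ) E' $      - n ) $            output E' → - X E'
- X E' ) E' $  - n ) $            match '-'
X E' ) E' $    n ) $              output X → n
n E' ) E' $    n ) $              match 'n'
E' ) E' $      ) $                output E' → ε
) E' $         ) $                match ')'
E' $           $                  output E' → ε
$              $                  accept

The string is accepted.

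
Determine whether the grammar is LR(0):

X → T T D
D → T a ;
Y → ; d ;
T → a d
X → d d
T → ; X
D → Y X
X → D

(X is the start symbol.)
Augment with X' → X and build the canonical LR(0) collection (I0 = CLOSURE({[X' → . X]}), then GOTO on every symbol after a dot until no new states appear). It has 21 states:
  I0: { [D → . T a ;], [D → . Y X], [T → . ; X], [T → . a d], [X → . D], [X → . T T D], [X → . d d], [X' → . X], [Y → . ; d ;] }  — shift
  I1: { [D → . T a ;], [D → . Y X], [T → . ; X], [T → . a d], [T → ; . X], [X → . D], [X → . T T D], [X → . d d], [Y → . ; d ;], [Y → ; . d ;] }  — shift
  I2: { [X → D .] }  — reduce
  I3: { [D → T . a ;], [T → . ; X], [T → . a d], [X → T . T D] }  — shift
  I4: { [X' → X .] }  — accept
  I5: { [D → . T a ;], [D → . Y X], [D → Y . X], [T → . ; X], [T → . a d], [X → . D], [X → . T T D], [X → . d d], [Y → . ; d ;] }  — shift
  I6: { [T → a . d] }  — shift
  I7: { [X → d . d] }  — shift
  I8: { [X → d d .] }  — reduce
  I9: { [T → a d .] }  — reduce
  I10: { [D → Y X .] }  — reduce
  I11: { [D → . T a ;], [D → . Y X], [T → . ; X], [T → . a d], [T → ; . X], [X → . D], [X → . T T D], [X → . d d], [Y → . ; d ;] }  — shift
  I12: { [D → . T a ;], [D → . Y X], [T → . ; X], [T → . a d], [X → T T . D], [Y → . ; d ;] }  — shift
  I13: { [D → T a . ;], [T → a . d] }  — shift
  I14: { [D → T a ; .] }  — reduce
  I15: { [X → T T D .] }  — reduce
  I16: { [D → T . a ;] }  — shift
  I17: { [D → T a . ;] }  — shift
  I18: { [T → ; X .] }  — reduce
  I19: { [X → d . d], [Y → ; d . ;] }  — shift
  I20: { [Y → ; d ; .] }  — reduce

Every state is either a pure shift/goto state or contains exactly one complete item and nothing to shift — no conflicts. The grammar is LR(0).

Answer: Yes, the grammar is LR(0)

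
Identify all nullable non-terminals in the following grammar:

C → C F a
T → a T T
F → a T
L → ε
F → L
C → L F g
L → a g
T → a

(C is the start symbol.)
A non-terminal is nullable if it can derive ε (the empty string): either it has an ε-production, or it has a production whose right-hand side consists entirely of nullable non-terminals.

ε-productions: L → ε
So L is immediately nullable.
F → L: every symbol on the right is nullable, so F is nullable too.
No further non-terminal can be added: every production for the remaining non-terminals contains a terminal or a non-nullable non-terminal.
Nullable = { 'F', 'L' }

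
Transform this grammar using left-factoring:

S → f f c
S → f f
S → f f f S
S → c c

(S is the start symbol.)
Left-factoring transforms A → αβ₁ | αβ₂ into A → αA' and A' → β₁ | β₂
(α is the longest common prefix among the alternatives). Repeat until
no nonterminal has two alternatives with a common prefix.

Round 1: S has alternatives sharing prefix 'f f'. Introduce S': S → f f S'
  Add: S' → c
  Add: S' → ε
  Add: S' → f S

No remaining common prefixes — done.

Resulting grammar:
S → f f S'
S' → c
S' → ε
S' → f S
S → c c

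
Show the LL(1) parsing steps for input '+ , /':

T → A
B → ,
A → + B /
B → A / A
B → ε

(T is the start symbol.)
LL(1) parsing maintains a stack (initially the start symbol over $) and the input. At each step: if the stack top is a terminal, match it against the current input token; if it is a non-terminal N, replace it with the RHS of M[N, lookahead] (the unique production whose predict set contains the lookahead).

Stack is shown with the top on the left.

Stack    Input    Action
------------------------
T $      + , / $  output T → A
A $      + , / $  output A → + B /
+ B / $  + , / $  match '+'
B / $    , / $    output B → ,
, / $    , / $    match ','
/ $      / $      match '/'
$        $        accept

The string is accepted.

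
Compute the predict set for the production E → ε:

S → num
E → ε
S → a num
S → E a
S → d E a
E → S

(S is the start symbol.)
PREDICT(E → ε) = (FIRST(RHS) \ {ε}) ∪ (FOLLOW(E) if ε ∈ FIRST(RHS), i.e. RHS ⇒* ε)
The right-hand side is ε (FIRST(ε) = { ε }), so the predict set is FOLLOW(E) = { 'a' }
PREDICT(E → ε) = { 'a' }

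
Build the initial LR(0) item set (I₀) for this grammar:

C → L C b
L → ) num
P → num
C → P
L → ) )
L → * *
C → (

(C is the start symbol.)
{ [C → . (], [C → . L C b], [C → . P], [C' → . C], [L → . ) )], [L → . ) num], [L → . * *], [P → . num] }

First, augment the grammar with C' → C
I₀ = CLOSURE({ [C' → . C] }):
  [C' → . C] has the dot before C: add [C → . L C b], [C → . P], [C → . (]
  [C → . L C b] has the dot before L: add [L → . ) num], [L → . ) )], [L → . * *]
  [C → . P] has the dot before P: add [P → . num]
No further items can be added.

I₀ = { [C → . (], [C → . L C b], [C → . P], [C' → . C], [L → . ) )], [L → . ) num], [L → . * *], [P → . num] }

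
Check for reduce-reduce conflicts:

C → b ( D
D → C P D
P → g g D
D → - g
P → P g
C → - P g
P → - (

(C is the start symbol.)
Augment with C' → C and build the canonical LR(0) collection (I0 = CLOSURE({[C' → . C]}), then GOTO on every symbol after a dot until no new states appear). It has 19 states:
  I0: { [C → . - P g], [C → . b ( D], [C' → . C] }  — shift
  I1: { [C → - . P g], [P → . - (], [P → . P g], [P → . g g D] }  — shift
  I2: { [C' → C .] }  — accept
  I3: { [C → b . ( D] }  — shift
  I4: { [C → . - P g], [C → . b ( D], [C → b ( . D], [D → . - g], [D → . C P D] }  — shift
  I5: { [C → - . P g], [D → - . g], [P → . - (], [P → . P g], [P → . g g D] }  — shift
  I6: { [D → C . P D], [P → . - (], [P → . P g], [P → . g g D] }  — shift
  I7: { [C → b ( D .] }  — reduce
  I8: { [P → - . (] }  — shift
  I9: { [C → . - P g], [C → . b ( D], [D → . - g], [D → . C P D], [D → C P . D], [P → P . g] }  — shift
  I10: { [P → g . g D] }  — shift
  I11: { [C → . - P g], [C → . b ( D], [D → . - g], [D → . C P D], [P → g g . D] }  — shift
  I12: { [P → g g D .] }  — reduce
  I13: { [D → C P D .] }  — reduce
  I14: { [P → P g .] }  — reduce
  I15: { [P → - ( .] }  — reduce
  I16: { [C → - P . g], [P → P . g] }  — shift
  I17: { [D → - g .], [P → g . g D] }  — shift, reduce
  I18: { [C → - P g .], [P → P g .] }  — 2 reduces

I18 contains complete items [C → - P g .], [P → P g .] — reduce-reduce conflict.

Answer: Yes — I18: [C → - P g .] vs [P → P g .]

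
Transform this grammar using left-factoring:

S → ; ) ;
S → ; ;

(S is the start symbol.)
Left-factoring transforms A → αβ₁ | αβ₂ into A → αA' and A' → β₁ | β₂
(α is the longest common prefix among the alternatives). Repeat until
no nonterminal has two alternatives with a common prefix.

Round 1: S has alternatives sharing prefix ';'. Introduce S': S → ; S'
  Add: S' → ) ;
  Add: S' → ;

No remaining common prefixes — done.

Resulting grammar:
S → ; S'
S' → ) ;
S' → ;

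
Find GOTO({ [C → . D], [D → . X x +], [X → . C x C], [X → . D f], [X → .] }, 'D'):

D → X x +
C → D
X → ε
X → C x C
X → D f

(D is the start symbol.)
GOTO(I, 'D') = CLOSURE({ [A → αX.β] : [A → α.Xβ] ∈ I, X = 'D' })

Items with dot before 'D', with the dot advanced:
  [C → . D] → [C → D .]
  [X → . D f] → [X → D . f]
Closure adds nothing (no advanced item has the dot before a non-terminal).

GOTO = { [C → D .], [X → D . f] }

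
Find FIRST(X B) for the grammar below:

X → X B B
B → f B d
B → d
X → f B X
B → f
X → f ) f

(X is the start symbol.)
FIRST sets of the non-terminals involved (from the grammar, by fixed-point iteration):
  FIRST(X) = { 'f' }

To compute FIRST(X B), process the symbols left to right:
Symbol X is a non-terminal. Add FIRST(X) \ {ε} = { 'f' }
X is not nullable (ε ∉ FIRST(X)), so stop here.
FIRST(X B) = { 'f' }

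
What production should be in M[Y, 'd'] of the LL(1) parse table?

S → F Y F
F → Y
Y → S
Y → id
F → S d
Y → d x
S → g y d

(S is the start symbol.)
Y → S, Y → d x

To find M[Y, 'd'], we find productions for Y where 'd' is in the predict set (PREDICT(N → α) = (FIRST(α) \ {ε}) ∪ (FOLLOW(N) if α ⇒* ε)).

Relevant sets:
  FIRST(S) = { 'd', 'g', 'id' }

Y → S: PREDICT = { 'd', 'g', 'id' }
  'd' is in predict set, so this production goes in M[Y, 'd']
Y → id: PREDICT = { 'id' }
Y → d x: PREDICT = { 'd' }
  'd' is in predict set, so this production goes in M[Y, 'd']

M[Y, 'd'] = Y → S, Y → d x  (a multiply-defined cell — the grammar is not LL(1))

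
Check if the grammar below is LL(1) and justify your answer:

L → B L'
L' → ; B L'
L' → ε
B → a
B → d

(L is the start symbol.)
Yes, the grammar is LL(1).

A grammar is LL(1) if for each non-terminal N with multiple productions, the predict sets of those productions are pairwise disjoint, where PREDICT(N → α) = (FIRST(α) \ {ε}) ∪ (FOLLOW(N) if α ⇒* ε).

Relevant sets:
  FOLLOW(L') = { $ }

For L':
  PREDICT(L' → ';' B L') = { ';' }
  PREDICT(L' → ε) = { $ }
For B:
  PREDICT(B → a) = { 'a' }
  PREDICT(B → d) = { 'd' }
L has a single production, so nothing to check there.

All predict sets are disjoint. The grammar IS LL(1).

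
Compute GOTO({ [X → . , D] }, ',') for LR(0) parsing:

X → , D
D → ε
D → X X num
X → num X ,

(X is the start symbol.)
GOTO(I, ',') = CLOSURE({ [A → αX.β] : [A → α.Xβ] ∈ I, X = ',' })

Items with dot before ',', with the dot advanced:
  [X → . , D] → [X → , . D]
Closure of the advanced items:
  [X → , . D] has the dot before D: add [D → .], [D → . X X num]
  [D → . X X num] has the dot before X: add [X → . , D], [X → . num X ,]

GOTO = { [D → . X X num], [D → .], [X → , . D], [X → . , D], [X → . num X ,] }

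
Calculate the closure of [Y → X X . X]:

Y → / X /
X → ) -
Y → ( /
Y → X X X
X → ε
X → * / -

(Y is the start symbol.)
Start with: [Y → X X . X]
  [Y → X X . X] has the dot before X: add [X → . ) -], [X → .], [X → . * / -]
No further items can be added.

CLOSURE = { [X → . ) -], [X → . * / -], [X → .], [Y → X X . X] }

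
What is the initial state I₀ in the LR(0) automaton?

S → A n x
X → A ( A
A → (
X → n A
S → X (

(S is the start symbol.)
{ [A → . (], [S → . A n x], [S → . X (], [S' → . S], [X → . A ( A], [X → . n A] }

First, augment the grammar with S' → S
I₀ = CLOSURE({ [S' → . S] }):
  [S' → . S] has the dot before S: add [S → . A n x], [S → . X (]
  [S → . A n x] has the dot before A: add [A → . (]
  [S → . X (] has the dot before X: add [X → . A ( A], [X → . n A]
No further items can be added.

I₀ = { [A → . (], [S → . A n x], [S → . X (], [S' → . S], [X → . A ( A], [X → . n A] }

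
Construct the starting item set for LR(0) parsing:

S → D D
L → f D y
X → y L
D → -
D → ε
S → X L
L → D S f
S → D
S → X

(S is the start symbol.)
{ [D → . -], [D → .], [S → . D D], [S → . D], [S → . X L], [S → . X], [S' → . S], [X → . y L] }

First, augment the grammar with S' → S
I₀ = CLOSURE({ [S' → . S] }):
  [S' → . S] has the dot before S: add [S → . D D], [S → . X L], [S → . D], [S → . X]
  [S → . D D] has the dot before D: add [D → . -], [D → .]
  [S → . X L] has the dot before X: add [X → . y L]
No further items can be added.

I₀ = { [D → . -], [D → .], [S → . D D], [S → . D], [S → . X L], [S → . X], [S' → . S], [X → . y L] }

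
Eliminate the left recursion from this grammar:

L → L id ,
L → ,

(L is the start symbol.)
L is directly left-recursive. The standard transformation for
  A → A α₁ | ... | A α_m | β₁ | ... | β_n
is
  A  → β₁ A' | ... | β_n A'
  A' → α₁ A' | ... | α_m A' | ε

L → , becomes L → , L'
L → L id , becomes L' → id , L'
Add L' → ε

Resulting grammar:
L → , L'
L' → id , L'
L' → ε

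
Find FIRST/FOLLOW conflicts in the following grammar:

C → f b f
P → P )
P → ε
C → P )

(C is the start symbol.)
Yes. P → P ')' with FOLLOW(P) on { ')' }

Nullable non-terminals: P.
FIRST sets used below: FIRST(P) = { ')', ε }

P: nullable alternative(s) P → ε; FOLLOW(P) = { ')' }
  P → P ): FIRST \ {ε} = { ')' } — overlaps FOLLOW(P) on { ')' }: CONFLICT
  P → ε: FIRST \ {ε} = { } — this is the only nullable alternative, skip

C has no nullable alternative, so no FIRST/FOLLOW check is needed there.

So the grammar has 1 FIRST/FOLLOW conflict (marked CONFLICT above).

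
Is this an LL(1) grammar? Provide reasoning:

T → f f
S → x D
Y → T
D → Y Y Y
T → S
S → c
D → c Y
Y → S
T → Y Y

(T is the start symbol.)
No. Predict set conflict for T: { 'f' }

Relevant sets:
  FIRST(S) = { 'c', 'x' }
  FIRST(Y) = { 'c', 'f', 'x' }
  FIRST(T) = { 'c', 'f', 'x' }

For T:
  PREDICT(T → f f) = { 'f' }
  PREDICT(T → S) = { 'c', 'x' }
  PREDICT(T → Y Y) = { 'c', 'f', 'x' }
For S:
  PREDICT(S → x D) = { 'x' }
  PREDICT(S → c) = { 'c' }
For Y:
  PREDICT(Y → T) = { 'c', 'f', 'x' }
  PREDICT(Y → S) = { 'c', 'x' }
For D:
  PREDICT(D → Y Y Y) = { 'c', 'f', 'x' }
  PREDICT(D → c Y) = { 'c' }

Conflict found: Predict set conflict for T: { 'f' }
The grammar is NOT LL(1).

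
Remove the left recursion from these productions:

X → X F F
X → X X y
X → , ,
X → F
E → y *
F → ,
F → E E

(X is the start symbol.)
X → , , X'
X → F X'
X' → F F X'
X' → X y X'
X' → ε
E → y *
F → ,
F → E E

X is directly left-recursive. The standard transformation for
  A → A α₁ | ... | A α_m | β₁ | ... | β_n
is
  A  → β₁ A' | ... | β_n A'
  A' → α₁ A' | ... | α_m A' | ε

X → , , becomes X → , , X'
X → F becomes X → F X'
X → X F F becomes X' → F F X'
X → X X y becomes X' → X y X'
Add X' → ε

Productions for other non-terminals are unchanged:
  E → y *
  F → ,
  F → E E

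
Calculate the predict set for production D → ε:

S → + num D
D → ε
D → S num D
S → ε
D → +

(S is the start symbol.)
{ $, 'num' }

PREDICT(D → ε) = (FIRST(RHS) \ {ε}) ∪ (FOLLOW(D) if ε ∈ FIRST(RHS), i.e. RHS ⇒* ε)
The right-hand side is ε (FIRST(ε) = { ε }), so the predict set is FOLLOW(D) = { $, 'num' }
PREDICT(D → ε) = { $, 'num' }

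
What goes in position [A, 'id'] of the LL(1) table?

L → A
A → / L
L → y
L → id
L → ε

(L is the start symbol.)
To find M[A, 'id'], we find productions for A where 'id' is in the predict set (PREDICT(N → α) = (FIRST(α) \ {ε}) ∪ (FOLLOW(N) if α ⇒* ε)).

A → / L: PREDICT = { '/' }

M[A, 'id'] is empty (no production applies)

Answer: Empty (error entry)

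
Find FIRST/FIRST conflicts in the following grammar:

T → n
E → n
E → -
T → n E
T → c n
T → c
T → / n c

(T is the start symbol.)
A FIRST/FIRST conflict occurs when two productions N → α and N → β for the same non-terminal have FIRST(α) ∩ FIRST(β) ≠ ∅ (with ε ∈ FIRST of a nullable right-hand side, so two nullable alternatives also conflict).

Productions for T:
  T → n: FIRST = { 'n' }
  T → n E: FIRST = { 'n' }
  T → c n: FIRST = { 'c' }
  T → c: FIRST = { 'c' }
  T → / n c: FIRST = { '/' }
Productions for E:
  E → n: FIRST = { 'n' }
  E → -: FIRST = { '-' }

Conflict for T: T → n and T → n E
  Overlap: { 'n' }
Conflict for T: T → c n and T → c
  Overlap: { 'c' }

Answer: Yes. T → n / T → n E on { 'n' }; T → c n / T → c on { 'c' }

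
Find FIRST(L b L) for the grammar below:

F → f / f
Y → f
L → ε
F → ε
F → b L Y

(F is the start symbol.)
FIRST sets of the non-terminals involved (from the grammar, by fixed-point iteration):
  FIRST(L) = { ε }

To compute FIRST(L b L), process the symbols left to right:
Symbol L is a non-terminal. Add FIRST(L) \ {ε} = { }
L is nullable (ε ∈ FIRST(L)), continue to the next symbol.
Symbol b is a terminal. Add 'b' and stop.
FIRST(L b L) = { 'b' }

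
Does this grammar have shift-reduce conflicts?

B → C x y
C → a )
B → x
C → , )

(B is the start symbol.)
A shift-reduce conflict occurs when an LR(0) state has both:
  - a complete (reduce) item [A → α .] (dot at the end), and
  - a shift item [B → β . c γ] (dot before a terminal).

Augment with B' → B and build the canonical LR(0) collection (I0 = CLOSURE({[B' → . B]}), then GOTO on every symbol after a dot until no new states appear). It has 10 states:
  I0: { [B → . C x y], [B → . x], [B' → . B], [C → . , )], [C → . a )] }  — shift
  I1: { [C → , . )] }  — shift
  I2: { [B' → B .] }  — accept
  I3: { [B → C . x y] }  — shift
  I4: { [C → a . )] }  — shift
  I5: { [B → x .] }  — reduce
  I6: { [C → a ) .] }  — reduce
  I7: { [B → C x . y] }  — shift
  I8: { [B → C x y .] }  — reduce
  I9: { [C → , ) .] }  — reduce

No state contains both a complete item and a shift item.

Answer: No shift-reduce conflicts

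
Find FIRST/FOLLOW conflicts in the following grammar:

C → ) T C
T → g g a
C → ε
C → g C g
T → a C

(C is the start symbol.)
Yes. C → ')' T C with FOLLOW(C) on { ')' }; C → g C g with FOLLOW(C) on { 'g' }

A FIRST/FOLLOW conflict occurs when a non-terminal N has a nullable alternative N → β (β ⇒* ε) and another alternative N → α with FIRST(α) ∩ FOLLOW(N) ≠ ∅: on such a lookahead the parser cannot decide between expanding α and letting N vanish via β.

Nullable non-terminals: C.

C: nullable alternative(s) C → ε; FOLLOW(C) = { $, ')', 'g' }
  C → ) T C: FIRST \ {ε} = { ')' } — overlaps FOLLOW(C) on { ')' }: CONFLICT
  C → ε: FIRST \ {ε} = { } — this is the only nullable alternative, skip
  C → g C g: FIRST \ {ε} = { 'g' } — overlaps FOLLOW(C) on { 'g' }: CONFLICT

T has no nullable alternative, so no FIRST/FOLLOW check is needed there.

So the grammar has 2 FIRST/FOLLOW conflicts (marked CONFLICT above).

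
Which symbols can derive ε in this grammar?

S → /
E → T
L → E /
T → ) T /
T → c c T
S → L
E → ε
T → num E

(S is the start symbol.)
{ 'E' }

A non-terminal is nullable if it can derive ε (the empty string): either it has an ε-production, or it has a production whose right-hand side consists entirely of nullable non-terminals.

ε-productions: E → ε
So E is immediately nullable.
No further non-terminal can be added: every production for the remaining non-terminals contains a terminal or a non-nullable non-terminal.
Nullable = { 'E' }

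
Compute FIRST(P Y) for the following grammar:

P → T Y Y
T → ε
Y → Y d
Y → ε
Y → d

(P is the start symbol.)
{ 'd', ε }

FIRST sets of the non-terminals involved (from the grammar, by fixed-point iteration):
  FIRST(P) = { 'd', ε }
  FIRST(Y) = { 'd', ε }

To compute FIRST(P Y), process the symbols left to right:
Symbol P is a non-terminal. Add FIRST(P) \ {ε} = { 'd' }
P is nullable (ε ∈ FIRST(P)), continue to the next symbol.
Symbol Y is a non-terminal. Add FIRST(Y) \ {ε} = { 'd' }
Y is nullable (ε ∈ FIRST(Y)), continue to the next symbol.
All symbols are nullable, so ε is in the result.
FIRST(P Y) = { 'd', ε }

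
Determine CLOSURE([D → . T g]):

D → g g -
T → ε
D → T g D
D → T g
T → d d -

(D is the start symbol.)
{ [D → . T g], [T → . d d -], [T → .] }

Start with: [D → . T g]
  [D → . T g] has the dot before T: add [T → .], [T → . d d -]
No further items can be added.

CLOSURE = { [D → . T g], [T → . d d -], [T → .] }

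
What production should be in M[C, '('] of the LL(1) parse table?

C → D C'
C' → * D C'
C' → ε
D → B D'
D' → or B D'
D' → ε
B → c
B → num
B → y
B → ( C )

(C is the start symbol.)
To find M[C, '('], we find productions for C where '(' is in the predict set (PREDICT(N → α) = (FIRST(α) \ {ε}) ∪ (FOLLOW(N) if α ⇒* ε)).

Relevant sets:
  FIRST(D) = { '(', 'c', 'num', 'y' }

C → D C': PREDICT = { '(', 'c', 'num', 'y' }
  '(' is in predict set, so this production goes in M[C, '(']

M[C, '('] = C → D C'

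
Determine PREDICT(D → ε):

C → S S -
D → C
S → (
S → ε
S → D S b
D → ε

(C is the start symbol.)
{ '(', '-', 'b' }

PREDICT(D → ε) = (FIRST(RHS) \ {ε}) ∪ (FOLLOW(D) if ε ∈ FIRST(RHS), i.e. RHS ⇒* ε)
The right-hand side is ε (FIRST(ε) = { ε }), so the predict set is FOLLOW(D) = { '(', '-', 'b' }
PREDICT(D → ε) = { '(', '-', 'b' }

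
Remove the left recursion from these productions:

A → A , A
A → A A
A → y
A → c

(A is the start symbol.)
A is directly left-recursive. The standard transformation for
  A → A α₁ | ... | A α_m | β₁ | ... | β_n
is
  A  → β₁ A' | ... | β_n A'
  A' → α₁ A' | ... | α_m A' | ε

A → y becomes A → y A'
A → c becomes A → c A'
A → A , A becomes A' → , A A'
A → A A becomes A' → A A'
Add A' → ε

Resulting grammar:
A → y A'
A → c A'
A' → , A A'
A' → A A'
A' → ε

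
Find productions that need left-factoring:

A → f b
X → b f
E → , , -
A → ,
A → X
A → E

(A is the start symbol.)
Left-factoring is needed when two productions for the same non-terminal
share a common prefix on the right-hand side.

Productions for A:
  A → f b
  A → ,
  A → X
  A → E

No common prefixes found.

Answer: No, left-factoring is not needed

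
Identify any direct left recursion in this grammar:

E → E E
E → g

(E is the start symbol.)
Direct left recursion occurs when N → N α for some non-terminal N (the right-hand side begins with the left-hand side itself).

E → E E: LEFT RECURSIVE (starts with E)
E → g: starts with g

The grammar has direct left recursion on: E.

Answer: Yes, E is left-recursive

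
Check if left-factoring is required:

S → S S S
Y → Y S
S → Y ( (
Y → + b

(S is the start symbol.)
No, left-factoring is not needed

Left-factoring is needed when two productions for the same non-terminal
share a common prefix on the right-hand side.

Productions for S:
  S → S S S
  S → Y ( (
Productions for Y:
  Y → Y S
  Y → + b

No common prefixes found.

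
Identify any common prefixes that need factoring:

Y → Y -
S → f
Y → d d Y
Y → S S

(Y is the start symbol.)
No, left-factoring is not needed

Left-factoring is needed when two productions for the same non-terminal
share a common prefix on the right-hand side.

Productions for Y:
  Y → Y -
  Y → d d Y
  Y → S S

No common prefixes found.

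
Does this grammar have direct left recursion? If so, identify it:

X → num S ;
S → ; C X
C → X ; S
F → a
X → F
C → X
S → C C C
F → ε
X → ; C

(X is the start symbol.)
Direct left recursion occurs when N → N α for some non-terminal N (the right-hand side begins with the left-hand side itself).

X → num S ;: starts with num
S → ; C X: starts with ';'
C → X ; S: starts with X
F → a: starts with a
X → F: starts with F
C → X: starts with X
S → C C C: starts with C
F → ε: starts with ε
X → ; C: starts with ';'

No direct left recursion found.

Answer: No direct left recursion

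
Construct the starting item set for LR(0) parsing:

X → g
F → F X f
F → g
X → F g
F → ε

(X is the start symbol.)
First, augment the grammar with X' → X
I₀ = CLOSURE({ [X' → . X] }):
  [X' → . X] has the dot before X: add [X → . g], [X → . F g]
  [X → . F g] has the dot before F: add [F → . F X f], [F → . g], [F → .]
No further items can be added.

I₀ = { [F → . F X f], [F → . g], [F → .], [X → . F g], [X → . g], [X' → . X] }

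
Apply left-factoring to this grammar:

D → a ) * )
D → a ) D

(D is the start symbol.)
Left-factoring transforms A → αβ₁ | αβ₂ into A → αA' and A' → β₁ | β₂
(α is the longest common prefix among the alternatives). Repeat until
no nonterminal has two alternatives with a common prefix.

Round 1: D has alternatives sharing prefix 'a )'. Introduce D': D → a ) D'
  Add: D' → * )
  Add: D' → D

No remaining common prefixes — done.

Resulting grammar:
D → a ) D'
D' → * )
D' → D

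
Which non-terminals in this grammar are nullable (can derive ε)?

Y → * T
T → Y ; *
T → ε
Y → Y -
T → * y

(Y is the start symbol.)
A non-terminal is nullable if it can derive ε (the empty string): either it has an ε-production, or it has a production whose right-hand side consists entirely of nullable non-terminals.

ε-productions: T → ε
So T is immediately nullable.
No further non-terminal can be added: every production for the remaining non-terminals contains a terminal or a non-nullable non-terminal.
Nullable = { 'T' }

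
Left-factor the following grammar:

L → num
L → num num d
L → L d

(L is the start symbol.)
L → num L'
L' → ε
L' → num d
L → L d

Left-factoring transforms A → αβ₁ | αβ₂ into A → αA' and A' → β₁ | β₂
(α is the longest common prefix among the alternatives). Repeat until
no nonterminal has two alternatives with a common prefix.

Round 1: L has alternatives sharing prefix 'num'. Introduce L': L → num L'
  Add: L' → ε
  Add: L' → num d

No remaining common prefixes — done.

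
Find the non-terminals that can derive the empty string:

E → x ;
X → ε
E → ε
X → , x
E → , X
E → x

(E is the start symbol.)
{ 'E', 'X' }

A non-terminal is nullable if it can derive ε (the empty string): either it has an ε-production, or it has a production whose right-hand side consists entirely of nullable non-terminals.

ε-productions: X → ε, E → ε
So X, E are immediately nullable.
Every non-terminal is now nullable.
Nullable = { 'E', 'X' }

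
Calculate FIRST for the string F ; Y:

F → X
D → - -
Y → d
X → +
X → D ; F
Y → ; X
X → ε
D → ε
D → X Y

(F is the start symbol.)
{ '+', '-', ';', 'd' }

FIRST sets of the non-terminals involved (from the grammar, by fixed-point iteration):
  FIRST(F) = { '+', '-', ';', 'd', ε }

To compute FIRST(F ; Y), process the symbols left to right:
Symbol F is a non-terminal. Add FIRST(F) \ {ε} = { '+', '-', ';', 'd' }
F is nullable (ε ∈ FIRST(F)), continue to the next symbol.
Symbol ; is a terminal. Add ';' and stop.
FIRST(F ; Y) = { '+', '-', ';', 'd' }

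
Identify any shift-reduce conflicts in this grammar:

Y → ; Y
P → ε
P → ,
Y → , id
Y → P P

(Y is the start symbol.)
Yes — I0: [P → .] vs [P → . ,]; I1: [P → , .] vs [Y → , . id]; I2: [P → .] vs [P → . ,]; I3: [P → .] vs [P → . ,]

Augment with Y' → Y and build the canonical LR(0) collection (I0 = CLOSURE({[Y' → . Y]}), then GOTO on every symbol after a dot until no new states appear). It has 9 states:
  I0: { [P → . ,], [P → .], [Y → . , id], [Y → . ; Y], [Y → . P P], [Y' → . Y] }  — shift, reduce
  I1: { [P → , .], [Y → , . id] }  — shift, reduce
  I2: { [P → . ,], [P → .], [Y → . , id], [Y → . ; Y], [Y → . P P], [Y → ; . Y] }  — shift, reduce
  I3: { [P → . ,], [P → .], [Y → P . P] }  — shift, reduce
  I4: { [Y' → Y .] }  — accept
  I5: { [P → , .] }  — reduce
  I6: { [Y → P P .] }  — reduce
  I7: { [Y → ; Y .] }  — reduce
  I8: { [Y → , id .] }  — reduce

I0 contains reduce item [P → .] and shift items [P → . ,], [Y → . , id], [Y → . ; Y] — shift-reduce conflict.
I1 contains reduce item [P → , .] and shift item [Y → , . id] — shift-reduce conflict.
I2 contains reduce item [P → .] and shift items [P → . ,], [Y → . , id], [Y → . ; Y] — shift-reduce conflict.
I3 contains reduce item [P → .] and shift item [P → . ,] — shift-reduce conflict.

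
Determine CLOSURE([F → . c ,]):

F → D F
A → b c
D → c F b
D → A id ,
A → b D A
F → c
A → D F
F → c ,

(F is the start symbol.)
{ [F → . c ,] }

To compute CLOSURE, for each item [A → α.Bβ] where B is a non-terminal, add [B → .γ] for all productions B → γ; repeat for the newly added items until nothing changes.

Start with: [F → . c ,]
The dot precedes the terminal c, so nothing is added.

CLOSURE = { [F → . c ,] }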